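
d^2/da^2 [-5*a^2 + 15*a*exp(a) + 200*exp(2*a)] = 15*a*exp(a) + 800*exp(2*a) + 30*exp(a) - 10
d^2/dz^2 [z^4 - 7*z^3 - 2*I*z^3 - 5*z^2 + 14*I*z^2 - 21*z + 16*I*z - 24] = 12*z^2 + z*(-42 - 12*I) - 10 + 28*I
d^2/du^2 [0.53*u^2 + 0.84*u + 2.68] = 1.06000000000000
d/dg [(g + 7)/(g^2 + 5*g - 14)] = -1/(g^2 - 4*g + 4)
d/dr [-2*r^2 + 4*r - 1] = 4 - 4*r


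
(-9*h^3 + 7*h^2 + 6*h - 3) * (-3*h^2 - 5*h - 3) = 27*h^5 + 24*h^4 - 26*h^3 - 42*h^2 - 3*h + 9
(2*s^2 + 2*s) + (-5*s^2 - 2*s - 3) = -3*s^2 - 3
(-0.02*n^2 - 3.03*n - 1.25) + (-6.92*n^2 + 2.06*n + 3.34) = -6.94*n^2 - 0.97*n + 2.09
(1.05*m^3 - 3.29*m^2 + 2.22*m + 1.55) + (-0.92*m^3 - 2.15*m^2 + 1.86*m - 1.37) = 0.13*m^3 - 5.44*m^2 + 4.08*m + 0.18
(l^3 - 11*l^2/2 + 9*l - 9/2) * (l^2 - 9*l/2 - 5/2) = l^5 - 10*l^4 + 125*l^3/4 - 125*l^2/4 - 9*l/4 + 45/4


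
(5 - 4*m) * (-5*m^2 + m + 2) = 20*m^3 - 29*m^2 - 3*m + 10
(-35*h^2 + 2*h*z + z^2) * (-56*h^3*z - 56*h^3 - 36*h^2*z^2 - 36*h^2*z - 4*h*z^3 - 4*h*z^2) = 1960*h^5*z + 1960*h^5 + 1148*h^4*z^2 + 1148*h^4*z + 12*h^3*z^3 + 12*h^3*z^2 - 44*h^2*z^4 - 44*h^2*z^3 - 4*h*z^5 - 4*h*z^4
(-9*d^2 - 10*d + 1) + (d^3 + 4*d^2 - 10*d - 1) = d^3 - 5*d^2 - 20*d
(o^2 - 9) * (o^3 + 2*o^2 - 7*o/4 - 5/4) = o^5 + 2*o^4 - 43*o^3/4 - 77*o^2/4 + 63*o/4 + 45/4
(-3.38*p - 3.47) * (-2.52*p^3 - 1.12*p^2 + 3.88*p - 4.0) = 8.5176*p^4 + 12.53*p^3 - 9.228*p^2 + 0.0564*p + 13.88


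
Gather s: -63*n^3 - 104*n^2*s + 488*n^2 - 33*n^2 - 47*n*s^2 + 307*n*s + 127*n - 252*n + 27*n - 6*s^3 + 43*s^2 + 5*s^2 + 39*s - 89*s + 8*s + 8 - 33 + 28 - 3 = -63*n^3 + 455*n^2 - 98*n - 6*s^3 + s^2*(48 - 47*n) + s*(-104*n^2 + 307*n - 42)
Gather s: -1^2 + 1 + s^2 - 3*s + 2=s^2 - 3*s + 2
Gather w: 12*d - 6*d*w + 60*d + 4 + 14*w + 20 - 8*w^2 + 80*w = 72*d - 8*w^2 + w*(94 - 6*d) + 24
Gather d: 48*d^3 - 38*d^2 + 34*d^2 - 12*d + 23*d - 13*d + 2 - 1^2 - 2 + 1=48*d^3 - 4*d^2 - 2*d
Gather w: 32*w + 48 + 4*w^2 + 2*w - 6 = 4*w^2 + 34*w + 42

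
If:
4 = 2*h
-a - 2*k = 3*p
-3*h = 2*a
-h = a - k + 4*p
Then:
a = -3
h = 2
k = 9/11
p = 5/11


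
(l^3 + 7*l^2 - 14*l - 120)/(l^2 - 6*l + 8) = (l^2 + 11*l + 30)/(l - 2)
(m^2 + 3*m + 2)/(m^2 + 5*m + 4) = (m + 2)/(m + 4)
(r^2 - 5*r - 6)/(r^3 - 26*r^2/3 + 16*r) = 3*(r + 1)/(r*(3*r - 8))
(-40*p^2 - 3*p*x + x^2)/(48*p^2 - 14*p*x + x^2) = (5*p + x)/(-6*p + x)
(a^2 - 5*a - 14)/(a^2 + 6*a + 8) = (a - 7)/(a + 4)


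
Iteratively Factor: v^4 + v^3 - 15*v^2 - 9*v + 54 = (v - 3)*(v^3 + 4*v^2 - 3*v - 18) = (v - 3)*(v + 3)*(v^2 + v - 6) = (v - 3)*(v - 2)*(v + 3)*(v + 3)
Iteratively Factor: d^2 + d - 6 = (d - 2)*(d + 3)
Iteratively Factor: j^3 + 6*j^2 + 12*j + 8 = (j + 2)*(j^2 + 4*j + 4) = (j + 2)^2*(j + 2)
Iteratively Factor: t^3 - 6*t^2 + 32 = (t + 2)*(t^2 - 8*t + 16) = (t - 4)*(t + 2)*(t - 4)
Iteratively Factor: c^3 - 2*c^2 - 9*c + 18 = (c - 2)*(c^2 - 9) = (c - 3)*(c - 2)*(c + 3)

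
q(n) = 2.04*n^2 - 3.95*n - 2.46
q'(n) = 4.08*n - 3.95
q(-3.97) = 45.37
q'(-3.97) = -20.15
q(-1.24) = 5.57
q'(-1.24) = -9.01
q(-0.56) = 0.39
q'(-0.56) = -6.23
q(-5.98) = 94.11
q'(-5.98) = -28.35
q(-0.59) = 0.58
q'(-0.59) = -6.36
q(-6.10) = 97.54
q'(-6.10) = -28.84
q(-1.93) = 12.76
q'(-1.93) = -11.82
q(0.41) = -3.74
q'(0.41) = -2.28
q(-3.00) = 27.75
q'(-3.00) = -16.19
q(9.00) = 127.23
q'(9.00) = 32.77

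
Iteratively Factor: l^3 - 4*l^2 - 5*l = (l)*(l^2 - 4*l - 5) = l*(l + 1)*(l - 5)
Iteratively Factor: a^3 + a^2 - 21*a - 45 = (a + 3)*(a^2 - 2*a - 15) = (a + 3)^2*(a - 5)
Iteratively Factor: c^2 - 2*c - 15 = (c - 5)*(c + 3)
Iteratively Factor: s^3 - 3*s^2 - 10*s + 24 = (s + 3)*(s^2 - 6*s + 8) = (s - 2)*(s + 3)*(s - 4)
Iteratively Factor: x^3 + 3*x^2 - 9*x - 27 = (x - 3)*(x^2 + 6*x + 9) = (x - 3)*(x + 3)*(x + 3)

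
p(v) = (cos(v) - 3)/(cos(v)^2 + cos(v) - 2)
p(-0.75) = 3.09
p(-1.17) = 1.79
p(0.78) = 2.92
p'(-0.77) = 5.68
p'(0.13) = -1213.75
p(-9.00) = 1.88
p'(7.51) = -1.14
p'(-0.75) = 6.16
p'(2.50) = 0.57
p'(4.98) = 0.87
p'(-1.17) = 1.38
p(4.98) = 1.64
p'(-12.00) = -14.56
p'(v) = (2*sin(v)*cos(v) + sin(v))*(cos(v) - 3)/(cos(v)^2 + cos(v) - 2)^2 - sin(v)/(cos(v)^2 + cos(v) - 2)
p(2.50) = 1.76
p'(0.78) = -5.45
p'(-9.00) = -0.50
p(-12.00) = 4.86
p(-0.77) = 2.98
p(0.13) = 79.56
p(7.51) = 1.72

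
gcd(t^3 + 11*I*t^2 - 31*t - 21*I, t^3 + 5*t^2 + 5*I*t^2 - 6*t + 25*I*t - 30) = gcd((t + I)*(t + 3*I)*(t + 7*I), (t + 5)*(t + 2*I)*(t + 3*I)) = t + 3*I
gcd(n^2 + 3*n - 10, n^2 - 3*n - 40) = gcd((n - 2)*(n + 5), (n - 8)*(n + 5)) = n + 5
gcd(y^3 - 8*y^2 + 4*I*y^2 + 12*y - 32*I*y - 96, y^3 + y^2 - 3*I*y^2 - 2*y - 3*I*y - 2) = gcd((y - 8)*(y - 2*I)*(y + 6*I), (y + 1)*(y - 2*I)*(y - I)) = y - 2*I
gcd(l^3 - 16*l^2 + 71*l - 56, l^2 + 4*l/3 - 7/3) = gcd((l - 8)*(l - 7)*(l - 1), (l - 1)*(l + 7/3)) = l - 1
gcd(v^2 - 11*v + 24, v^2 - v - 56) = v - 8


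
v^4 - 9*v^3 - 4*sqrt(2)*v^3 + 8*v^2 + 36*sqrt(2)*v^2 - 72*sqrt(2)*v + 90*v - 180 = (v - 6)*(v - 3)*(v - 5*sqrt(2))*(v + sqrt(2))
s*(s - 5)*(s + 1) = s^3 - 4*s^2 - 5*s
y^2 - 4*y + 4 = (y - 2)^2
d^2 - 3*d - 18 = (d - 6)*(d + 3)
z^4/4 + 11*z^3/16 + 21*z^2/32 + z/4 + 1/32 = (z/4 + 1/4)*(z + 1/4)*(z + 1/2)*(z + 1)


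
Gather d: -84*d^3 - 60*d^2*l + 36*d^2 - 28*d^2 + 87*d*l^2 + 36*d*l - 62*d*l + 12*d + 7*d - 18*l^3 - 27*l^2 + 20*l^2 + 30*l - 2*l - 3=-84*d^3 + d^2*(8 - 60*l) + d*(87*l^2 - 26*l + 19) - 18*l^3 - 7*l^2 + 28*l - 3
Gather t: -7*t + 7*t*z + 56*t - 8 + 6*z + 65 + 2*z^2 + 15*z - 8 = t*(7*z + 49) + 2*z^2 + 21*z + 49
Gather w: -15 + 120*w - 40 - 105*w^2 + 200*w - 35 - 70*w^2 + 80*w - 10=-175*w^2 + 400*w - 100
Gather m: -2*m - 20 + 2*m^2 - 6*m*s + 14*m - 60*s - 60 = 2*m^2 + m*(12 - 6*s) - 60*s - 80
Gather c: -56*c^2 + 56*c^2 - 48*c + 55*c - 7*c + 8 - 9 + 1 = 0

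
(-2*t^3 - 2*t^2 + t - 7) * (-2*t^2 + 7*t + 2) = 4*t^5 - 10*t^4 - 20*t^3 + 17*t^2 - 47*t - 14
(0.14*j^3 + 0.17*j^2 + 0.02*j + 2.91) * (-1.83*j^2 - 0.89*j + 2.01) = -0.2562*j^5 - 0.4357*j^4 + 0.0935*j^3 - 5.0014*j^2 - 2.5497*j + 5.8491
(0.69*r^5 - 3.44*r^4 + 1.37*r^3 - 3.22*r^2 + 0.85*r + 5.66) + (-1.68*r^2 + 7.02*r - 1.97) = 0.69*r^5 - 3.44*r^4 + 1.37*r^3 - 4.9*r^2 + 7.87*r + 3.69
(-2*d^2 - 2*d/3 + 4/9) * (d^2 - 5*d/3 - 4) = -2*d^4 + 8*d^3/3 + 86*d^2/9 + 52*d/27 - 16/9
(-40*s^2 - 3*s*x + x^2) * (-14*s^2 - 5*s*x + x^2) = 560*s^4 + 242*s^3*x - 39*s^2*x^2 - 8*s*x^3 + x^4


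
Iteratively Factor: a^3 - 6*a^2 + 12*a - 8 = (a - 2)*(a^2 - 4*a + 4) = (a - 2)^2*(a - 2)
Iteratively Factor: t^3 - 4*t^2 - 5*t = (t)*(t^2 - 4*t - 5) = t*(t - 5)*(t + 1)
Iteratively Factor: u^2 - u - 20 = (u - 5)*(u + 4)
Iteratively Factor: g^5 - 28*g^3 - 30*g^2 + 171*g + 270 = (g - 5)*(g^4 + 5*g^3 - 3*g^2 - 45*g - 54) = (g - 5)*(g + 2)*(g^3 + 3*g^2 - 9*g - 27) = (g - 5)*(g + 2)*(g + 3)*(g^2 - 9) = (g - 5)*(g - 3)*(g + 2)*(g + 3)*(g + 3)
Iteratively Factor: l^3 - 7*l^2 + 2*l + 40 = (l - 4)*(l^2 - 3*l - 10) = (l - 5)*(l - 4)*(l + 2)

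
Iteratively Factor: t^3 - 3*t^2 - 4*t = (t + 1)*(t^2 - 4*t) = t*(t + 1)*(t - 4)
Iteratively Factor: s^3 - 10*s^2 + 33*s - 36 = (s - 3)*(s^2 - 7*s + 12) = (s - 3)^2*(s - 4)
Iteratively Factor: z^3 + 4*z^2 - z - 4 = (z + 1)*(z^2 + 3*z - 4) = (z + 1)*(z + 4)*(z - 1)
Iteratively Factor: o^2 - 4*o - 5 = (o + 1)*(o - 5)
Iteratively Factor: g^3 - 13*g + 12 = (g + 4)*(g^2 - 4*g + 3) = (g - 1)*(g + 4)*(g - 3)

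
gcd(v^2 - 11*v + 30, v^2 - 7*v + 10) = v - 5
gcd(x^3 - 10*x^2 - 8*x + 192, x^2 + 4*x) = x + 4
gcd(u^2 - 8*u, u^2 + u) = u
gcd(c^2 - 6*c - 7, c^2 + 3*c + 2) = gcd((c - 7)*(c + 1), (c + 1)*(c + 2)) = c + 1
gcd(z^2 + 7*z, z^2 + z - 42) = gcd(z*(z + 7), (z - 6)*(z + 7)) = z + 7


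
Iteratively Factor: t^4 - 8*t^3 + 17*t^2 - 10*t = (t - 5)*(t^3 - 3*t^2 + 2*t) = t*(t - 5)*(t^2 - 3*t + 2) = t*(t - 5)*(t - 2)*(t - 1)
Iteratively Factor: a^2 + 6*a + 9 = (a + 3)*(a + 3)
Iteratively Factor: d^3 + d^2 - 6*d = (d - 2)*(d^2 + 3*d) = d*(d - 2)*(d + 3)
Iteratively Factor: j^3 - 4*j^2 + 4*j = (j - 2)*(j^2 - 2*j) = j*(j - 2)*(j - 2)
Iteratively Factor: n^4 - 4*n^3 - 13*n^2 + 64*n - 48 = (n - 3)*(n^3 - n^2 - 16*n + 16) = (n - 3)*(n - 1)*(n^2 - 16) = (n - 3)*(n - 1)*(n + 4)*(n - 4)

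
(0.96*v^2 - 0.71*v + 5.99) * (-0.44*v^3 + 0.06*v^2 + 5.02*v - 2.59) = -0.4224*v^5 + 0.37*v^4 + 2.141*v^3 - 5.6912*v^2 + 31.9087*v - 15.5141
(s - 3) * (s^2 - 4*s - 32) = s^3 - 7*s^2 - 20*s + 96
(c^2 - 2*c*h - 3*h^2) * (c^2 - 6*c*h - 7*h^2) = c^4 - 8*c^3*h + 2*c^2*h^2 + 32*c*h^3 + 21*h^4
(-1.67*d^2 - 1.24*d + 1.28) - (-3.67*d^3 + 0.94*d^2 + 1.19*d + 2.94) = 3.67*d^3 - 2.61*d^2 - 2.43*d - 1.66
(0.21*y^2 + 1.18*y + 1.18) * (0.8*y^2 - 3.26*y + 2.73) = 0.168*y^4 + 0.2594*y^3 - 2.3295*y^2 - 0.6254*y + 3.2214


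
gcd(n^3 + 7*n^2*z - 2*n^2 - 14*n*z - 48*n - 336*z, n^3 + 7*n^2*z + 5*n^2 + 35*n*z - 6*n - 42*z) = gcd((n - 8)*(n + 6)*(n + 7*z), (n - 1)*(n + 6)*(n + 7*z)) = n^2 + 7*n*z + 6*n + 42*z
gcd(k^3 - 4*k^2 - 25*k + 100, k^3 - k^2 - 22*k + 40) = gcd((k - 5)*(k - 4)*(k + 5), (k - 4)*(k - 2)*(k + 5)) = k^2 + k - 20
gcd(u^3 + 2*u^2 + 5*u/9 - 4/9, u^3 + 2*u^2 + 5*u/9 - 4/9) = u^3 + 2*u^2 + 5*u/9 - 4/9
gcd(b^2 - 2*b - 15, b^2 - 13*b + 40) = b - 5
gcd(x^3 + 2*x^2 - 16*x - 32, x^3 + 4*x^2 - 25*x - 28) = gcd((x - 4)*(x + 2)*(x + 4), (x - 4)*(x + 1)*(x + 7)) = x - 4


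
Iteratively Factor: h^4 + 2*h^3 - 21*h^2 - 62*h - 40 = (h + 1)*(h^3 + h^2 - 22*h - 40) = (h - 5)*(h + 1)*(h^2 + 6*h + 8) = (h - 5)*(h + 1)*(h + 2)*(h + 4)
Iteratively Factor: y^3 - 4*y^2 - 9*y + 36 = (y + 3)*(y^2 - 7*y + 12) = (y - 3)*(y + 3)*(y - 4)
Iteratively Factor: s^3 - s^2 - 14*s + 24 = (s - 2)*(s^2 + s - 12) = (s - 3)*(s - 2)*(s + 4)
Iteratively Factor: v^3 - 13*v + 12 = (v + 4)*(v^2 - 4*v + 3) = (v - 1)*(v + 4)*(v - 3)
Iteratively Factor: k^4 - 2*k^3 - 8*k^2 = (k)*(k^3 - 2*k^2 - 8*k) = k^2*(k^2 - 2*k - 8) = k^2*(k - 4)*(k + 2)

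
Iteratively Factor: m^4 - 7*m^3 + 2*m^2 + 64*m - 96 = (m - 2)*(m^3 - 5*m^2 - 8*m + 48) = (m - 4)*(m - 2)*(m^2 - m - 12) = (m - 4)^2*(m - 2)*(m + 3)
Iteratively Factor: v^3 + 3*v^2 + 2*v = (v)*(v^2 + 3*v + 2) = v*(v + 2)*(v + 1)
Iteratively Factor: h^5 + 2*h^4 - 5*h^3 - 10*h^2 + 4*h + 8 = (h + 1)*(h^4 + h^3 - 6*h^2 - 4*h + 8) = (h - 2)*(h + 1)*(h^3 + 3*h^2 - 4) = (h - 2)*(h + 1)*(h + 2)*(h^2 + h - 2) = (h - 2)*(h + 1)*(h + 2)^2*(h - 1)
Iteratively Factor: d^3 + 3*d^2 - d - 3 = (d + 3)*(d^2 - 1) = (d - 1)*(d + 3)*(d + 1)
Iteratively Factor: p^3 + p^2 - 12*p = (p + 4)*(p^2 - 3*p) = (p - 3)*(p + 4)*(p)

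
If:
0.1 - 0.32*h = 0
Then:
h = 0.31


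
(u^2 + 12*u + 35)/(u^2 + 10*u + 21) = (u + 5)/(u + 3)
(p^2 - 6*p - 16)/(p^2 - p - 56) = (p + 2)/(p + 7)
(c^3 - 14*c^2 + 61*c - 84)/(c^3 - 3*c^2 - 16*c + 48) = (c - 7)/(c + 4)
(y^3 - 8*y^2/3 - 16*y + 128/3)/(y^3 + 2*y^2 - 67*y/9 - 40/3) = 3*(y^2 - 16)/(3*y^2 + 14*y + 15)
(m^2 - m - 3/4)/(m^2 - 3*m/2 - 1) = (m - 3/2)/(m - 2)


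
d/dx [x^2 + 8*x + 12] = 2*x + 8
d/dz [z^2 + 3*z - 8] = 2*z + 3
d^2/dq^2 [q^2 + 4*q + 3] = 2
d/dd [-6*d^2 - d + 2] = -12*d - 1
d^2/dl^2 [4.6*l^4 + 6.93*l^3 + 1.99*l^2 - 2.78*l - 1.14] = 55.2*l^2 + 41.58*l + 3.98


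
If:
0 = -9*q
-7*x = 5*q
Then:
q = 0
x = 0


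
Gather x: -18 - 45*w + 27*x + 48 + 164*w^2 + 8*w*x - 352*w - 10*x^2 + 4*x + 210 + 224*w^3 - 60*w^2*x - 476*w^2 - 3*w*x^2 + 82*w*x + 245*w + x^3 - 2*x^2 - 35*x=224*w^3 - 312*w^2 - 152*w + x^3 + x^2*(-3*w - 12) + x*(-60*w^2 + 90*w - 4) + 240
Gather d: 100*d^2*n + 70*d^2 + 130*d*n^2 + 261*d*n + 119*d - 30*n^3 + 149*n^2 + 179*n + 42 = d^2*(100*n + 70) + d*(130*n^2 + 261*n + 119) - 30*n^3 + 149*n^2 + 179*n + 42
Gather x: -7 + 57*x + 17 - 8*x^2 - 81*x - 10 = -8*x^2 - 24*x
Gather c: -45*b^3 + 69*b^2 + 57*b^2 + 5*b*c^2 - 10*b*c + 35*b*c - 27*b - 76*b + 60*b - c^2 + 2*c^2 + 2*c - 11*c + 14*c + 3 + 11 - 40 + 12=-45*b^3 + 126*b^2 - 43*b + c^2*(5*b + 1) + c*(25*b + 5) - 14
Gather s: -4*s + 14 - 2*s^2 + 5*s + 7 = -2*s^2 + s + 21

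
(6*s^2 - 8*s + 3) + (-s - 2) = 6*s^2 - 9*s + 1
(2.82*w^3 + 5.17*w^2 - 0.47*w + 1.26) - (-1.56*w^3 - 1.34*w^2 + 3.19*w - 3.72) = 4.38*w^3 + 6.51*w^2 - 3.66*w + 4.98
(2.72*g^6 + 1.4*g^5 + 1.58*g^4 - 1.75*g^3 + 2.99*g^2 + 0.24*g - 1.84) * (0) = 0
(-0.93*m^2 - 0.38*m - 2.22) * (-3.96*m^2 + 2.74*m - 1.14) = 3.6828*m^4 - 1.0434*m^3 + 8.8102*m^2 - 5.6496*m + 2.5308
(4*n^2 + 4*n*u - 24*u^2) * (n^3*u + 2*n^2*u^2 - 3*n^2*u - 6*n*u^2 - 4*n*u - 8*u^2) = 4*n^5*u + 12*n^4*u^2 - 12*n^4*u - 16*n^3*u^3 - 36*n^3*u^2 - 16*n^3*u - 48*n^2*u^4 + 48*n^2*u^3 - 48*n^2*u^2 + 144*n*u^4 + 64*n*u^3 + 192*u^4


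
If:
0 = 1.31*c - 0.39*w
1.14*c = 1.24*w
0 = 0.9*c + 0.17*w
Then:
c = 0.00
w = 0.00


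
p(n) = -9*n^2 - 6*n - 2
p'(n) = -18*n - 6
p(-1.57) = -14.76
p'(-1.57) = 22.26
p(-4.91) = -189.51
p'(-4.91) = 82.38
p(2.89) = -94.51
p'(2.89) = -58.02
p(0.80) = -12.56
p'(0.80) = -20.40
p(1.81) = -42.34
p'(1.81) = -38.58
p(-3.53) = -92.97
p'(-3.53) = 57.54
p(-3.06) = -67.91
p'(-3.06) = 49.08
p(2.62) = -79.50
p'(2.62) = -53.16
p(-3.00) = -65.00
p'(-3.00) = 48.00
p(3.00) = -101.00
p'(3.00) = -60.00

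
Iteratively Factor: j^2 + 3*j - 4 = (j + 4)*(j - 1)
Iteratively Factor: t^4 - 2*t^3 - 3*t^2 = (t - 3)*(t^3 + t^2) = (t - 3)*(t + 1)*(t^2) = t*(t - 3)*(t + 1)*(t)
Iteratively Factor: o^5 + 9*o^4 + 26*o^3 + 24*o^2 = (o + 3)*(o^4 + 6*o^3 + 8*o^2) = (o + 3)*(o + 4)*(o^3 + 2*o^2) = o*(o + 3)*(o + 4)*(o^2 + 2*o) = o^2*(o + 3)*(o + 4)*(o + 2)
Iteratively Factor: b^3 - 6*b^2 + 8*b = (b - 2)*(b^2 - 4*b) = (b - 4)*(b - 2)*(b)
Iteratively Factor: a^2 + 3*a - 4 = (a + 4)*(a - 1)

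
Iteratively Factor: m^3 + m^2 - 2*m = (m)*(m^2 + m - 2) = m*(m - 1)*(m + 2)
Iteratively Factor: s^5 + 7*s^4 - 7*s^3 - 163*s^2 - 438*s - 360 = (s + 3)*(s^4 + 4*s^3 - 19*s^2 - 106*s - 120) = (s + 2)*(s + 3)*(s^3 + 2*s^2 - 23*s - 60) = (s - 5)*(s + 2)*(s + 3)*(s^2 + 7*s + 12) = (s - 5)*(s + 2)*(s + 3)*(s + 4)*(s + 3)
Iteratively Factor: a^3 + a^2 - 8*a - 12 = (a + 2)*(a^2 - a - 6) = (a - 3)*(a + 2)*(a + 2)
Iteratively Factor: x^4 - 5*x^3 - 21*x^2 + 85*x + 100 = (x + 1)*(x^3 - 6*x^2 - 15*x + 100) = (x + 1)*(x + 4)*(x^2 - 10*x + 25) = (x - 5)*(x + 1)*(x + 4)*(x - 5)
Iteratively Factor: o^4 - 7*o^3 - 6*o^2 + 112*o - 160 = (o - 2)*(o^3 - 5*o^2 - 16*o + 80) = (o - 2)*(o + 4)*(o^2 - 9*o + 20) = (o - 5)*(o - 2)*(o + 4)*(o - 4)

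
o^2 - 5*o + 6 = (o - 3)*(o - 2)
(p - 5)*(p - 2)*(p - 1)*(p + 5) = p^4 - 3*p^3 - 23*p^2 + 75*p - 50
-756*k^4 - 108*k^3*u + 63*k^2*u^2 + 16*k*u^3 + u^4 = (-3*k + u)*(6*k + u)^2*(7*k + u)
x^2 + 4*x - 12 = (x - 2)*(x + 6)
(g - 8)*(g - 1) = g^2 - 9*g + 8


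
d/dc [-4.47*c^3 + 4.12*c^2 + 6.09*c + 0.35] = -13.41*c^2 + 8.24*c + 6.09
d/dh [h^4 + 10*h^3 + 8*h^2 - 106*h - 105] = 4*h^3 + 30*h^2 + 16*h - 106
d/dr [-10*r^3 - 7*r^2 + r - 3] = -30*r^2 - 14*r + 1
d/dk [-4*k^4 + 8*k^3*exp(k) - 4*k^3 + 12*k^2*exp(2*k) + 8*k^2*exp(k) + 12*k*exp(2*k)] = 8*k^3*exp(k) - 16*k^3 + 24*k^2*exp(2*k) + 32*k^2*exp(k) - 12*k^2 + 48*k*exp(2*k) + 16*k*exp(k) + 12*exp(2*k)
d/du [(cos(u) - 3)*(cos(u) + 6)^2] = -3*(cos(u) + 6)*sin(u)*cos(u)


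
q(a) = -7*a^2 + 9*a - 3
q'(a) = 9 - 14*a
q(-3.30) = -108.93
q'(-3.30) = 55.20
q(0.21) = -1.42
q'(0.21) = 6.06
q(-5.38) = -254.03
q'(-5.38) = 84.32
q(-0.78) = -14.28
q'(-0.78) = 19.92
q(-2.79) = -82.60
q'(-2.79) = 48.06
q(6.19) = -215.50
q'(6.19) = -77.66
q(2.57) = -26.10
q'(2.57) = -26.98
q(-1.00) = -19.00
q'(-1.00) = 23.00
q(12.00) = -903.00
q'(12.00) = -159.00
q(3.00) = -39.00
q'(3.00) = -33.00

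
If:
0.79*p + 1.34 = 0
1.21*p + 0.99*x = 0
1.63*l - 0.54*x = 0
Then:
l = 0.69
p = -1.70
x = 2.07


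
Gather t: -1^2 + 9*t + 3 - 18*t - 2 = -9*t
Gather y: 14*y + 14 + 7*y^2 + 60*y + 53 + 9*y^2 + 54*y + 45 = 16*y^2 + 128*y + 112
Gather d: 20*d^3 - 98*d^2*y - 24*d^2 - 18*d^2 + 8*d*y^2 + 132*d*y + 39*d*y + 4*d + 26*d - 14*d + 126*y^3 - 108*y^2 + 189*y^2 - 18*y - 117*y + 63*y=20*d^3 + d^2*(-98*y - 42) + d*(8*y^2 + 171*y + 16) + 126*y^3 + 81*y^2 - 72*y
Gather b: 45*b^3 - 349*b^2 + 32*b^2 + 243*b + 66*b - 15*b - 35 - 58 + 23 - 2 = 45*b^3 - 317*b^2 + 294*b - 72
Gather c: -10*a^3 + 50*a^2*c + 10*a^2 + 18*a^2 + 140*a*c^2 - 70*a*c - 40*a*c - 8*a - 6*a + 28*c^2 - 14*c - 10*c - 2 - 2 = -10*a^3 + 28*a^2 - 14*a + c^2*(140*a + 28) + c*(50*a^2 - 110*a - 24) - 4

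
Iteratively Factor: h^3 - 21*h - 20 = (h + 1)*(h^2 - h - 20) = (h + 1)*(h + 4)*(h - 5)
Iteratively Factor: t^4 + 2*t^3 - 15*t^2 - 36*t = (t + 3)*(t^3 - t^2 - 12*t) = (t - 4)*(t + 3)*(t^2 + 3*t) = (t - 4)*(t + 3)^2*(t)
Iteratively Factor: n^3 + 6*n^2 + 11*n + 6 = (n + 1)*(n^2 + 5*n + 6) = (n + 1)*(n + 3)*(n + 2)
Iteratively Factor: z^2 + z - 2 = (z + 2)*(z - 1)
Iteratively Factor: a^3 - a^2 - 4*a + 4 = (a - 2)*(a^2 + a - 2) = (a - 2)*(a - 1)*(a + 2)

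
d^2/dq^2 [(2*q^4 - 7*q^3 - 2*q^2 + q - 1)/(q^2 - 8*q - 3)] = 2*(2*q^6 - 48*q^5 + 366*q^4 - 100*q^3 - 417*q^2 - 156*q - 109)/(q^6 - 24*q^5 + 183*q^4 - 368*q^3 - 549*q^2 - 216*q - 27)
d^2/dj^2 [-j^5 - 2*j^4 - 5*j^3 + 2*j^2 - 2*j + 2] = -20*j^3 - 24*j^2 - 30*j + 4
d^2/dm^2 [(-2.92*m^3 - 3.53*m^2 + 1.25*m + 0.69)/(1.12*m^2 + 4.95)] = (3.5527136788005e-15*m^4 + 35.51296*m^3 + 122.615136*m^2 - 470.8638*m - 180.63837)/(1.404928*m^6 + 18.62784*m^4 + 82.3284*m^2 + 121.287375)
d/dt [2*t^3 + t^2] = 2*t*(3*t + 1)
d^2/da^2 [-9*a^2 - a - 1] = -18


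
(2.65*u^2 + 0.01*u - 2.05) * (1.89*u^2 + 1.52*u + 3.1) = 5.0085*u^4 + 4.0469*u^3 + 4.3557*u^2 - 3.085*u - 6.355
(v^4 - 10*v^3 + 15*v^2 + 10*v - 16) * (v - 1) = v^5 - 11*v^4 + 25*v^3 - 5*v^2 - 26*v + 16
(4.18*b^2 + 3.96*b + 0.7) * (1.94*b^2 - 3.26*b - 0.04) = 8.1092*b^4 - 5.9444*b^3 - 11.7188*b^2 - 2.4404*b - 0.028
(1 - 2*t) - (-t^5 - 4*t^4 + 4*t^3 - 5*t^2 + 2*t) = t^5 + 4*t^4 - 4*t^3 + 5*t^2 - 4*t + 1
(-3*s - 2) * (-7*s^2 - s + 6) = 21*s^3 + 17*s^2 - 16*s - 12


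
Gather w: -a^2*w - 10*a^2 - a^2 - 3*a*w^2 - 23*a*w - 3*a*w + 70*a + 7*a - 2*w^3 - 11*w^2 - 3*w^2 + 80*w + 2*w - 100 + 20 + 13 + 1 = -11*a^2 + 77*a - 2*w^3 + w^2*(-3*a - 14) + w*(-a^2 - 26*a + 82) - 66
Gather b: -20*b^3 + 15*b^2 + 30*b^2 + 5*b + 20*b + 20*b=-20*b^3 + 45*b^2 + 45*b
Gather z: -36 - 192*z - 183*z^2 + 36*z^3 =36*z^3 - 183*z^2 - 192*z - 36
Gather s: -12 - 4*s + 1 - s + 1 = -5*s - 10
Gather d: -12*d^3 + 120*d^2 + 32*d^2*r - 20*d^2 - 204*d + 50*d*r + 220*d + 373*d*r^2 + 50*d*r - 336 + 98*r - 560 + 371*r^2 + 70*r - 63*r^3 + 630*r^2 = -12*d^3 + d^2*(32*r + 100) + d*(373*r^2 + 100*r + 16) - 63*r^3 + 1001*r^2 + 168*r - 896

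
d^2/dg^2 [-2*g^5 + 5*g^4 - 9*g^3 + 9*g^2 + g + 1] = -40*g^3 + 60*g^2 - 54*g + 18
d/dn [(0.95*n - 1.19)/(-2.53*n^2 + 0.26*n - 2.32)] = (2.4035*n^2 - 6.0214*n - 1.8946)/(6.4009*n^4 - 1.3156*n^3 + 11.8068*n^2 - 1.2064*n + 5.3824)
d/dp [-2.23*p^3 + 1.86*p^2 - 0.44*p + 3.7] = -6.69*p^2 + 3.72*p - 0.44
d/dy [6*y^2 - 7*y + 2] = 12*y - 7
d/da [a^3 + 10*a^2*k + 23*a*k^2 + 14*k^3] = 3*a^2 + 20*a*k + 23*k^2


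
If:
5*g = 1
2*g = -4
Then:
No Solution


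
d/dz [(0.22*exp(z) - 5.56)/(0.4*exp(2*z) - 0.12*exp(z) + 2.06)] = (-0.088*exp(2*z) + 4.448*exp(z) - 0.214)*exp(z)/(0.16*exp(4*z) - 0.096*exp(3*z) + 1.6624*exp(2*z) - 0.4944*exp(z) + 4.2436)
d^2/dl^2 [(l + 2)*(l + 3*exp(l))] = 3*l*exp(l) + 12*exp(l) + 2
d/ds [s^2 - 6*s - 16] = 2*s - 6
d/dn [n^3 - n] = 3*n^2 - 1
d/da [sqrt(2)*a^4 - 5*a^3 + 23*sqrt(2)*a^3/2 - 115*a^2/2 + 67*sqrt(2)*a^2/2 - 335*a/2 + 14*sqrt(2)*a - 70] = 4*sqrt(2)*a^3 - 15*a^2 + 69*sqrt(2)*a^2/2 - 115*a + 67*sqrt(2)*a - 335/2 + 14*sqrt(2)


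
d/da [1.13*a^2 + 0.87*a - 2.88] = 2.26*a + 0.87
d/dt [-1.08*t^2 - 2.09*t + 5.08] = -2.16*t - 2.09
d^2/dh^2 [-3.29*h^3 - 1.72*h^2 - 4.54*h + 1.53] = -19.74*h - 3.44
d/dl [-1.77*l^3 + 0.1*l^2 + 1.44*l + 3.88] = -5.31*l^2 + 0.2*l + 1.44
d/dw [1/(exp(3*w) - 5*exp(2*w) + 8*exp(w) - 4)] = (-3*exp(2*w) + 10*exp(w) - 8)*exp(w)/(exp(3*w) - 5*exp(2*w) + 8*exp(w) - 4)^2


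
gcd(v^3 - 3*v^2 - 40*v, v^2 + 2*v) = v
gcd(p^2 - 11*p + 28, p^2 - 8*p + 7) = p - 7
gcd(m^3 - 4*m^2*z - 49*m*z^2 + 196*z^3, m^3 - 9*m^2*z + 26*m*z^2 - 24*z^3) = -m + 4*z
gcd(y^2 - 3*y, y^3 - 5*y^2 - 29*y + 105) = y - 3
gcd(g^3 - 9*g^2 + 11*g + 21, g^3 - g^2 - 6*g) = g - 3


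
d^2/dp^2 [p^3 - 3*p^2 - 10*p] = 6*p - 6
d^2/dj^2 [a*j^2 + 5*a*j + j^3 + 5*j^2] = 2*a + 6*j + 10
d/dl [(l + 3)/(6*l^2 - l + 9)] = (6*l^2 - l - (l + 3)*(12*l - 1) + 9)/(6*l^2 - l + 9)^2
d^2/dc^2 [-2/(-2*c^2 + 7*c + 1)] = 4*(4*c^2 - 14*c - (4*c - 7)^2 - 2)/(-2*c^2 + 7*c + 1)^3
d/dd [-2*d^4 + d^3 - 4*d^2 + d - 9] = -8*d^3 + 3*d^2 - 8*d + 1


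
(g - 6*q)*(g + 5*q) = g^2 - g*q - 30*q^2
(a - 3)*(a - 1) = a^2 - 4*a + 3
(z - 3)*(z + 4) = z^2 + z - 12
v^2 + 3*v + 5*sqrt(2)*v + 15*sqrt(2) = (v + 3)*(v + 5*sqrt(2))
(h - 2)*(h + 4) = h^2 + 2*h - 8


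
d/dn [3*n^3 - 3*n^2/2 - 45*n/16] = 9*n^2 - 3*n - 45/16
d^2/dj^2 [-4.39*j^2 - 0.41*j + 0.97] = -8.78000000000000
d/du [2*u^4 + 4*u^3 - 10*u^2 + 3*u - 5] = 8*u^3 + 12*u^2 - 20*u + 3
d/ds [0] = 0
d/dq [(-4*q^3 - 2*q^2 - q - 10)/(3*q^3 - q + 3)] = (6*q^4 + 14*q^3 + 56*q^2 - 12*q - 13)/(9*q^6 - 6*q^4 + 18*q^3 + q^2 - 6*q + 9)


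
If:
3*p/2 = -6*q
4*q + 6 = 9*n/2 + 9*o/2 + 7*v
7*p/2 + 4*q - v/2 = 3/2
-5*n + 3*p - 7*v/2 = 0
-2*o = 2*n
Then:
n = -3/40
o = 3/40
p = 3/4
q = -3/16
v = 3/4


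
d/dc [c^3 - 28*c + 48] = 3*c^2 - 28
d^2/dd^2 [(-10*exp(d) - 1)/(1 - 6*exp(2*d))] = (360*exp(4*d) + 144*exp(3*d) + 360*exp(2*d) + 24*exp(d) + 10)*exp(d)/(216*exp(6*d) - 108*exp(4*d) + 18*exp(2*d) - 1)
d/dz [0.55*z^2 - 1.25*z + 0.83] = 1.1*z - 1.25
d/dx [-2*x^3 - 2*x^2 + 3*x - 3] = -6*x^2 - 4*x + 3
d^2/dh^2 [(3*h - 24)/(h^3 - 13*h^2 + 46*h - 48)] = 6*(3*h^2 - 15*h + 19)/(h^6 - 15*h^5 + 93*h^4 - 305*h^3 + 558*h^2 - 540*h + 216)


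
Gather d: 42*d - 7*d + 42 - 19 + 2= 35*d + 25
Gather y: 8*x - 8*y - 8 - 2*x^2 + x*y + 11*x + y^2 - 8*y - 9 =-2*x^2 + 19*x + y^2 + y*(x - 16) - 17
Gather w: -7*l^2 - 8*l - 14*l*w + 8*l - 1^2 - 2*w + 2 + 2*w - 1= -7*l^2 - 14*l*w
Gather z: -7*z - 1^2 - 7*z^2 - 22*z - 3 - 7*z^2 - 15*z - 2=-14*z^2 - 44*z - 6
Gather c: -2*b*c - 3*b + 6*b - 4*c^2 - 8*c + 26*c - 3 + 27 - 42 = 3*b - 4*c^2 + c*(18 - 2*b) - 18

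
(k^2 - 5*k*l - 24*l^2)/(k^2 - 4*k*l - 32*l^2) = (k + 3*l)/(k + 4*l)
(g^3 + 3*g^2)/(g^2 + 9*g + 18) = g^2/(g + 6)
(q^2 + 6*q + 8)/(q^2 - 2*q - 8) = (q + 4)/(q - 4)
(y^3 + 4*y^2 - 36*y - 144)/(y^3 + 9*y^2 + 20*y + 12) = (y^2 - 2*y - 24)/(y^2 + 3*y + 2)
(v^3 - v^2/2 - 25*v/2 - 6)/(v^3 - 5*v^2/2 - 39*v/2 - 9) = (v - 4)/(v - 6)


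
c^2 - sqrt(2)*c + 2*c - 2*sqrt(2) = (c + 2)*(c - sqrt(2))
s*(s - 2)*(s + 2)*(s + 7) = s^4 + 7*s^3 - 4*s^2 - 28*s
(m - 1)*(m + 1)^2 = m^3 + m^2 - m - 1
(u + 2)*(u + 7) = u^2 + 9*u + 14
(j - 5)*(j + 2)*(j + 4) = j^3 + j^2 - 22*j - 40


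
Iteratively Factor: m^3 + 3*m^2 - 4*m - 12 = (m - 2)*(m^2 + 5*m + 6) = (m - 2)*(m + 3)*(m + 2)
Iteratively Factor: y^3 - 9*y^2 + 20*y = (y - 5)*(y^2 - 4*y) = (y - 5)*(y - 4)*(y)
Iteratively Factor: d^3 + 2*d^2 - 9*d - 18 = (d + 3)*(d^2 - d - 6) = (d - 3)*(d + 3)*(d + 2)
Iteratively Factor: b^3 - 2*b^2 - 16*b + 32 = (b - 4)*(b^2 + 2*b - 8) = (b - 4)*(b - 2)*(b + 4)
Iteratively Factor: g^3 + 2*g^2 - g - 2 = (g + 1)*(g^2 + g - 2) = (g + 1)*(g + 2)*(g - 1)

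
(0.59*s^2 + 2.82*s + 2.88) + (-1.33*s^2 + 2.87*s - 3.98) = -0.74*s^2 + 5.69*s - 1.1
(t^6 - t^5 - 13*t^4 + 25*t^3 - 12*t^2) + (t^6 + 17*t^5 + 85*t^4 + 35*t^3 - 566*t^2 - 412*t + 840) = 2*t^6 + 16*t^5 + 72*t^4 + 60*t^3 - 578*t^2 - 412*t + 840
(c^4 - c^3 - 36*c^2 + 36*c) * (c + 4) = c^5 + 3*c^4 - 40*c^3 - 108*c^2 + 144*c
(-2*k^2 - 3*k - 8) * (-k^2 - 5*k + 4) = 2*k^4 + 13*k^3 + 15*k^2 + 28*k - 32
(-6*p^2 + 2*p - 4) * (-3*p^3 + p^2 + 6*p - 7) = 18*p^5 - 12*p^4 - 22*p^3 + 50*p^2 - 38*p + 28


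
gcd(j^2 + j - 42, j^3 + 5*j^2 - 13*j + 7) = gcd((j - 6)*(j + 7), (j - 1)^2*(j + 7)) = j + 7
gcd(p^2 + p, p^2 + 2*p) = p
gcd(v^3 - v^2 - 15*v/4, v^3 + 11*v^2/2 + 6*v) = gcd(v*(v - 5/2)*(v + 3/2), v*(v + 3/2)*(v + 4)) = v^2 + 3*v/2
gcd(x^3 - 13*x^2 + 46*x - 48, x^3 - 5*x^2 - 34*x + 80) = x^2 - 10*x + 16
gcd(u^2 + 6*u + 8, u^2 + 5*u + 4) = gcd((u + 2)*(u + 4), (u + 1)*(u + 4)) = u + 4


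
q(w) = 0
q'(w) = 0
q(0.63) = 0.00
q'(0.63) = 0.00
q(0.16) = 0.00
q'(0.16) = 0.00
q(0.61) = 0.00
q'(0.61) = 0.00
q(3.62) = 0.00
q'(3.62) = 0.00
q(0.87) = 0.00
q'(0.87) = 0.00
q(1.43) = 0.00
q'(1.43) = 0.00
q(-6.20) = 0.00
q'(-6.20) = 0.00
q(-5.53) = 0.00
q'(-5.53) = 0.00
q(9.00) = 0.00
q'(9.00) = 0.00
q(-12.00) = 0.00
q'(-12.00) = 0.00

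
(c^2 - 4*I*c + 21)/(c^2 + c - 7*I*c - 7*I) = (c + 3*I)/(c + 1)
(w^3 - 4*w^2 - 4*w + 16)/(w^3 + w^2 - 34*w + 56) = (w + 2)/(w + 7)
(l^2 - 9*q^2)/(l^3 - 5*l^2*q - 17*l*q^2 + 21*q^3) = (l - 3*q)/(l^2 - 8*l*q + 7*q^2)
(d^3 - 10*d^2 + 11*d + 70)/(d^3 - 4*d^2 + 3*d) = (d^3 - 10*d^2 + 11*d + 70)/(d*(d^2 - 4*d + 3))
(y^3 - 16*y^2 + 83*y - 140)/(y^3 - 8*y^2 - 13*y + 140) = (y - 4)/(y + 4)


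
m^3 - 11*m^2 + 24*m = m*(m - 8)*(m - 3)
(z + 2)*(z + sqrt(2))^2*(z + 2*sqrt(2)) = z^4 + 2*z^3 + 4*sqrt(2)*z^3 + 10*z^2 + 8*sqrt(2)*z^2 + 4*sqrt(2)*z + 20*z + 8*sqrt(2)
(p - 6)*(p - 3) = p^2 - 9*p + 18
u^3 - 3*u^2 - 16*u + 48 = (u - 4)*(u - 3)*(u + 4)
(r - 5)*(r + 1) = r^2 - 4*r - 5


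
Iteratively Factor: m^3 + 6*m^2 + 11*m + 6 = (m + 3)*(m^2 + 3*m + 2) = (m + 2)*(m + 3)*(m + 1)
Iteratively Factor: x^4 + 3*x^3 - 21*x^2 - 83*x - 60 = (x + 4)*(x^3 - x^2 - 17*x - 15) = (x + 1)*(x + 4)*(x^2 - 2*x - 15) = (x - 5)*(x + 1)*(x + 4)*(x + 3)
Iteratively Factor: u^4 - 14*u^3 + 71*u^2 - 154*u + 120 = (u - 3)*(u^3 - 11*u^2 + 38*u - 40) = (u - 3)*(u - 2)*(u^2 - 9*u + 20) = (u - 4)*(u - 3)*(u - 2)*(u - 5)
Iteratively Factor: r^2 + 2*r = (r)*(r + 2)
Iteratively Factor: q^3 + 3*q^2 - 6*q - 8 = (q - 2)*(q^2 + 5*q + 4) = (q - 2)*(q + 1)*(q + 4)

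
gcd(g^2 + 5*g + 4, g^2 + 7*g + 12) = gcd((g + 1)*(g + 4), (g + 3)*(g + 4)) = g + 4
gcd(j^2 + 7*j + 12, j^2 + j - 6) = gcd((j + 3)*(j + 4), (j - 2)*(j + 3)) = j + 3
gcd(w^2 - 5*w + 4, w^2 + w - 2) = w - 1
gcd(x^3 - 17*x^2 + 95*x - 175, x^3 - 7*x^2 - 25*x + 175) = x^2 - 12*x + 35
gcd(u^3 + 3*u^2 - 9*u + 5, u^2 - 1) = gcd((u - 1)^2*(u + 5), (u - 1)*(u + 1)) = u - 1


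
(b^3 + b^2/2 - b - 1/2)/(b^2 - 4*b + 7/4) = 2*(2*b^3 + b^2 - 2*b - 1)/(4*b^2 - 16*b + 7)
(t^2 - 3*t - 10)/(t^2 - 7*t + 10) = (t + 2)/(t - 2)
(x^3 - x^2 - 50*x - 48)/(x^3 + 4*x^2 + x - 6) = (x^3 - x^2 - 50*x - 48)/(x^3 + 4*x^2 + x - 6)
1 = 1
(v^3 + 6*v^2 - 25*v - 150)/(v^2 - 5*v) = v + 11 + 30/v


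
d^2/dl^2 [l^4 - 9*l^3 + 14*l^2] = 12*l^2 - 54*l + 28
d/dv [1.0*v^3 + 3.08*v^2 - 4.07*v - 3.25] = 3.0*v^2 + 6.16*v - 4.07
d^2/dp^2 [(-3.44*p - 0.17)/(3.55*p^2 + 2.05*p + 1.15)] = (-(3.44*p + 0.17)*(7.1*p + 2.05)*(14.2*p + 4.1) + (73.272*p + 15.311)*(3.55*p^2 + 2.05*p + 1.15))/(3.55*p^2 + 2.05*p + 1.15)^3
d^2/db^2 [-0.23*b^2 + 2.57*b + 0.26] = -0.460000000000000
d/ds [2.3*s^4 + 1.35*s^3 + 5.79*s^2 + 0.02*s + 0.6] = 9.2*s^3 + 4.05*s^2 + 11.58*s + 0.02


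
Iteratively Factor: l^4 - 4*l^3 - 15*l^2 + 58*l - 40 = (l + 4)*(l^3 - 8*l^2 + 17*l - 10) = (l - 2)*(l + 4)*(l^2 - 6*l + 5) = (l - 2)*(l - 1)*(l + 4)*(l - 5)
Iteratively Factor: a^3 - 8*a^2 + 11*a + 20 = (a + 1)*(a^2 - 9*a + 20) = (a - 5)*(a + 1)*(a - 4)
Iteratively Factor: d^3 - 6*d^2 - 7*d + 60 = (d + 3)*(d^2 - 9*d + 20) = (d - 4)*(d + 3)*(d - 5)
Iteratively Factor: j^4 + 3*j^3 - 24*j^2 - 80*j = (j)*(j^3 + 3*j^2 - 24*j - 80) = j*(j + 4)*(j^2 - j - 20) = j*(j - 5)*(j + 4)*(j + 4)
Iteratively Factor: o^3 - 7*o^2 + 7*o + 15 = (o - 3)*(o^2 - 4*o - 5) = (o - 5)*(o - 3)*(o + 1)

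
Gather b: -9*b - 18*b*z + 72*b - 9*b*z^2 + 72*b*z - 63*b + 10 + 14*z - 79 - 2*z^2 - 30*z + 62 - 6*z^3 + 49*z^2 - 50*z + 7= b*(-9*z^2 + 54*z) - 6*z^3 + 47*z^2 - 66*z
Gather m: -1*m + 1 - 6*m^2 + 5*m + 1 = -6*m^2 + 4*m + 2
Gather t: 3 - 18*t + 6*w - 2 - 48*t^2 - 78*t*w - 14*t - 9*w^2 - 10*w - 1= -48*t^2 + t*(-78*w - 32) - 9*w^2 - 4*w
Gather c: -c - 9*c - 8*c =-18*c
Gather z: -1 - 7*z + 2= 1 - 7*z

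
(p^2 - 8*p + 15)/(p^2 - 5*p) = (p - 3)/p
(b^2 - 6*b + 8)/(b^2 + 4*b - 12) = (b - 4)/(b + 6)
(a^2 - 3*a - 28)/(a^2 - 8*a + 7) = (a + 4)/(a - 1)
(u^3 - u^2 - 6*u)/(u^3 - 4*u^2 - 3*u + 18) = u/(u - 3)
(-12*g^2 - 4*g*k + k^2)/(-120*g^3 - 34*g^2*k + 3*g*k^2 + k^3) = (2*g + k)/(20*g^2 + 9*g*k + k^2)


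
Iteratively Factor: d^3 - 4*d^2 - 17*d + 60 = (d + 4)*(d^2 - 8*d + 15) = (d - 5)*(d + 4)*(d - 3)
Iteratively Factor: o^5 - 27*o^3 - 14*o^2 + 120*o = (o)*(o^4 - 27*o^2 - 14*o + 120) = o*(o - 2)*(o^3 + 2*o^2 - 23*o - 60) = o*(o - 2)*(o + 3)*(o^2 - o - 20) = o*(o - 2)*(o + 3)*(o + 4)*(o - 5)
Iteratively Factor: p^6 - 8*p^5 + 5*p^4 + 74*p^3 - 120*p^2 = (p - 2)*(p^5 - 6*p^4 - 7*p^3 + 60*p^2) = p*(p - 2)*(p^4 - 6*p^3 - 7*p^2 + 60*p) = p*(p - 2)*(p + 3)*(p^3 - 9*p^2 + 20*p) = p*(p - 4)*(p - 2)*(p + 3)*(p^2 - 5*p) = p^2*(p - 4)*(p - 2)*(p + 3)*(p - 5)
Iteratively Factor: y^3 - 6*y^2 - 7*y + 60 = (y + 3)*(y^2 - 9*y + 20) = (y - 4)*(y + 3)*(y - 5)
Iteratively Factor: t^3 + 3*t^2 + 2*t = (t + 1)*(t^2 + 2*t) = t*(t + 1)*(t + 2)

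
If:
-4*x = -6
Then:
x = 3/2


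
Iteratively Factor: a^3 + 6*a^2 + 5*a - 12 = (a + 4)*(a^2 + 2*a - 3) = (a - 1)*(a + 4)*(a + 3)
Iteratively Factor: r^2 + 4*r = (r)*(r + 4)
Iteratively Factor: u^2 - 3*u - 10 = (u - 5)*(u + 2)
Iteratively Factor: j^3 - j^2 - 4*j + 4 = (j - 2)*(j^2 + j - 2) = (j - 2)*(j + 2)*(j - 1)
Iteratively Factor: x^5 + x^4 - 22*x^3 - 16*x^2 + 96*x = (x - 2)*(x^4 + 3*x^3 - 16*x^2 - 48*x) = x*(x - 2)*(x^3 + 3*x^2 - 16*x - 48) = x*(x - 2)*(x + 4)*(x^2 - x - 12) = x*(x - 4)*(x - 2)*(x + 4)*(x + 3)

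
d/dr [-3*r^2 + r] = 1 - 6*r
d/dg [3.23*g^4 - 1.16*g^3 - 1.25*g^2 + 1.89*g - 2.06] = 12.92*g^3 - 3.48*g^2 - 2.5*g + 1.89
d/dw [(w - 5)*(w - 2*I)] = 2*w - 5 - 2*I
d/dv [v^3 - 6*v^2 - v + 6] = 3*v^2 - 12*v - 1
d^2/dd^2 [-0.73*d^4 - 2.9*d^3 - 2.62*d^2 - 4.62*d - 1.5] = -8.76*d^2 - 17.4*d - 5.24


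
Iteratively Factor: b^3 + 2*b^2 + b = (b + 1)*(b^2 + b) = (b + 1)^2*(b)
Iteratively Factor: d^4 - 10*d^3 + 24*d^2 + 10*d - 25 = (d - 5)*(d^3 - 5*d^2 - d + 5) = (d - 5)*(d - 1)*(d^2 - 4*d - 5) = (d - 5)*(d - 1)*(d + 1)*(d - 5)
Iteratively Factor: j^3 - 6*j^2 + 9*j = (j - 3)*(j^2 - 3*j) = (j - 3)^2*(j)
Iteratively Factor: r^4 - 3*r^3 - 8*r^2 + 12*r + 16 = (r - 4)*(r^3 + r^2 - 4*r - 4) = (r - 4)*(r + 1)*(r^2 - 4) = (r - 4)*(r + 1)*(r + 2)*(r - 2)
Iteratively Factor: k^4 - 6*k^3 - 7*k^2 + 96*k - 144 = (k + 4)*(k^3 - 10*k^2 + 33*k - 36) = (k - 4)*(k + 4)*(k^2 - 6*k + 9) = (k - 4)*(k - 3)*(k + 4)*(k - 3)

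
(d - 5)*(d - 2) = d^2 - 7*d + 10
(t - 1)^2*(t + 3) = t^3 + t^2 - 5*t + 3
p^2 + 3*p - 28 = (p - 4)*(p + 7)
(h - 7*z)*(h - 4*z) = h^2 - 11*h*z + 28*z^2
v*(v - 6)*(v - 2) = v^3 - 8*v^2 + 12*v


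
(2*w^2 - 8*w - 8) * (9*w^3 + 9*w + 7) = 18*w^5 - 72*w^4 - 54*w^3 - 58*w^2 - 128*w - 56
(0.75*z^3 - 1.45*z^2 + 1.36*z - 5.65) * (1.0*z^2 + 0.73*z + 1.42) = 0.75*z^5 - 0.9025*z^4 + 1.3665*z^3 - 6.7162*z^2 - 2.1933*z - 8.023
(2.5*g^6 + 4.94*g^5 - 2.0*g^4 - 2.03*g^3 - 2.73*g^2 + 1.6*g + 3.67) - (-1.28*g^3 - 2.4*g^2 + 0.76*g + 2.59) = 2.5*g^6 + 4.94*g^5 - 2.0*g^4 - 0.75*g^3 - 0.33*g^2 + 0.84*g + 1.08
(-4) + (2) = -2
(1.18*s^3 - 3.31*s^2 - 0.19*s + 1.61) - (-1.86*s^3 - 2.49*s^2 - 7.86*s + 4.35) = 3.04*s^3 - 0.82*s^2 + 7.67*s - 2.74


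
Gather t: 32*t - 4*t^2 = -4*t^2 + 32*t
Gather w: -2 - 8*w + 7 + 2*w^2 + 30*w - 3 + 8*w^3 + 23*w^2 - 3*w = 8*w^3 + 25*w^2 + 19*w + 2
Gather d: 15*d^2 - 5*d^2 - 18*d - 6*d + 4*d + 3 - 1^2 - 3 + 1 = 10*d^2 - 20*d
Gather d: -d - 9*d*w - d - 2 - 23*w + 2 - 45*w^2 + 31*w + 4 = d*(-9*w - 2) - 45*w^2 + 8*w + 4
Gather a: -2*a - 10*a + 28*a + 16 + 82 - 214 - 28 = 16*a - 144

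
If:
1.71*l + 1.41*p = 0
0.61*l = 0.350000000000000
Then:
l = 0.57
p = -0.70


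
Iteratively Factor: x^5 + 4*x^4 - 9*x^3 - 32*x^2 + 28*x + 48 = (x + 4)*(x^4 - 9*x^2 + 4*x + 12) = (x - 2)*(x + 4)*(x^3 + 2*x^2 - 5*x - 6) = (x - 2)*(x + 1)*(x + 4)*(x^2 + x - 6) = (x - 2)*(x + 1)*(x + 3)*(x + 4)*(x - 2)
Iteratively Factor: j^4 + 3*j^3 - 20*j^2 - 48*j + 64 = (j + 4)*(j^3 - j^2 - 16*j + 16) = (j + 4)^2*(j^2 - 5*j + 4) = (j - 4)*(j + 4)^2*(j - 1)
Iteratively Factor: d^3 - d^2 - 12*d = (d + 3)*(d^2 - 4*d) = (d - 4)*(d + 3)*(d)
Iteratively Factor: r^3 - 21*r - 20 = (r - 5)*(r^2 + 5*r + 4) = (r - 5)*(r + 1)*(r + 4)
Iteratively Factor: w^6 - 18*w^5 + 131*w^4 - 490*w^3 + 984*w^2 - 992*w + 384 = (w - 4)*(w^5 - 14*w^4 + 75*w^3 - 190*w^2 + 224*w - 96) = (w - 4)^2*(w^4 - 10*w^3 + 35*w^2 - 50*w + 24) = (w - 4)^3*(w^3 - 6*w^2 + 11*w - 6) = (w - 4)^3*(w - 3)*(w^2 - 3*w + 2) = (w - 4)^3*(w - 3)*(w - 1)*(w - 2)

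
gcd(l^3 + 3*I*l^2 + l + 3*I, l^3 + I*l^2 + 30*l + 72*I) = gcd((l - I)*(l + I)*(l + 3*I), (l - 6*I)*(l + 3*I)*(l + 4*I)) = l + 3*I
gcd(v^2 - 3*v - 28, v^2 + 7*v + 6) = 1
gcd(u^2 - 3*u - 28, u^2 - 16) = u + 4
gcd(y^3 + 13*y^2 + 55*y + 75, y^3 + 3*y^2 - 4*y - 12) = y + 3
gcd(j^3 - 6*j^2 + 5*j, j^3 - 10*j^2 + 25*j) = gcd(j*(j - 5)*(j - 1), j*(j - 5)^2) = j^2 - 5*j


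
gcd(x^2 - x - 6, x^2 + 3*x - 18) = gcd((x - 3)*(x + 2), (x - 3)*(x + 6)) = x - 3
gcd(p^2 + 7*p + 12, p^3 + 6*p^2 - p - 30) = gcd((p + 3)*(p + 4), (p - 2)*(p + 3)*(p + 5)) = p + 3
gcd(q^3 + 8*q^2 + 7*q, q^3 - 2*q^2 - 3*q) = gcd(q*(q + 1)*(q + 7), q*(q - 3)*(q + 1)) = q^2 + q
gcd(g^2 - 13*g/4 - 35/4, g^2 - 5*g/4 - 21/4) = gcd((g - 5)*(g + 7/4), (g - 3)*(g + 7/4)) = g + 7/4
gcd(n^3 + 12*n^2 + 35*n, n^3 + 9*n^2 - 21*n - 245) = n + 7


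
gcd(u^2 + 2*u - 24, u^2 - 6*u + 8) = u - 4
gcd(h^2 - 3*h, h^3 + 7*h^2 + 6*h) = h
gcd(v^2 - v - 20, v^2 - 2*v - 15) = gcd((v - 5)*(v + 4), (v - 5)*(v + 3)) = v - 5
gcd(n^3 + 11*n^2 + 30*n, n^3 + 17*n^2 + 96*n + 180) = n^2 + 11*n + 30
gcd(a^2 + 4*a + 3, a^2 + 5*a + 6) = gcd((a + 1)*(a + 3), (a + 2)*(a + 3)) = a + 3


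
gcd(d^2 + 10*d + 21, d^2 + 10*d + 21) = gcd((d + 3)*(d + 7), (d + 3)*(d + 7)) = d^2 + 10*d + 21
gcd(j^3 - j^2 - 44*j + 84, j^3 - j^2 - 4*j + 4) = j - 2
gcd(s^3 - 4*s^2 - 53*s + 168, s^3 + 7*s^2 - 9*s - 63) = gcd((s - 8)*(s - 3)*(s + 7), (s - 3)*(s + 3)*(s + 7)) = s^2 + 4*s - 21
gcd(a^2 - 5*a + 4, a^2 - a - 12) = a - 4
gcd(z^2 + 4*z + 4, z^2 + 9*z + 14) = z + 2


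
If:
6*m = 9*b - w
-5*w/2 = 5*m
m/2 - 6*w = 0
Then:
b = 0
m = 0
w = 0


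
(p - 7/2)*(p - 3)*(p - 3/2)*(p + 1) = p^4 - 7*p^3 + 49*p^2/4 + 9*p/2 - 63/4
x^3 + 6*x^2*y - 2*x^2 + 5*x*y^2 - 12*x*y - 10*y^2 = (x - 2)*(x + y)*(x + 5*y)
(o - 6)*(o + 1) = o^2 - 5*o - 6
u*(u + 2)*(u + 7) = u^3 + 9*u^2 + 14*u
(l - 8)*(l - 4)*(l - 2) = l^3 - 14*l^2 + 56*l - 64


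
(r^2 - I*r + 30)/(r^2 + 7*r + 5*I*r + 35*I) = (r - 6*I)/(r + 7)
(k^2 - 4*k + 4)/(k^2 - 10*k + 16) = (k - 2)/(k - 8)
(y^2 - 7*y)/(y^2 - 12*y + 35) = y/(y - 5)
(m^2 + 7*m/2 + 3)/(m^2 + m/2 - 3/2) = (m + 2)/(m - 1)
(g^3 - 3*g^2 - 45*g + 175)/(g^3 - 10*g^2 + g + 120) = (g^2 + 2*g - 35)/(g^2 - 5*g - 24)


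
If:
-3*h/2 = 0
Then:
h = 0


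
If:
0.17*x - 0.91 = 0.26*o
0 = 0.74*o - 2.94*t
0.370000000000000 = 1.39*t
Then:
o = 1.06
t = 0.27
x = 6.97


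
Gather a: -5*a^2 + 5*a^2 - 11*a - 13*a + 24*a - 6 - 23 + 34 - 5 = 0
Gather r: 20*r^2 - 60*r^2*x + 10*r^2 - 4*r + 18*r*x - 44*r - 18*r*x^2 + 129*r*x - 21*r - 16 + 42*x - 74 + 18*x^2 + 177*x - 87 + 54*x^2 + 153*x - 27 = r^2*(30 - 60*x) + r*(-18*x^2 + 147*x - 69) + 72*x^2 + 372*x - 204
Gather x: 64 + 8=72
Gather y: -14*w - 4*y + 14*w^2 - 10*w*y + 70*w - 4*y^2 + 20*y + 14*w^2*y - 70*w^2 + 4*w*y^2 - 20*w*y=-56*w^2 + 56*w + y^2*(4*w - 4) + y*(14*w^2 - 30*w + 16)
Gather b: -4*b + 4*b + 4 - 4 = 0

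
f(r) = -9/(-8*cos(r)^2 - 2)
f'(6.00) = -0.44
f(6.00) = 0.96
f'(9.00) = -0.72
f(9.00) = 1.04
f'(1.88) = -5.56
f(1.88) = 3.28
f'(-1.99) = 4.84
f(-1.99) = 2.71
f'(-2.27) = 2.51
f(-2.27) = 1.69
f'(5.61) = -1.48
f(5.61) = 1.31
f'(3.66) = 0.96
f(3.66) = 1.12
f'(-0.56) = -1.08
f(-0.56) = 1.16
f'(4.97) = -5.59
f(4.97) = 3.57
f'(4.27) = 4.64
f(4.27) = 2.60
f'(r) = 144*sin(r)*cos(r)/(-8*cos(r)^2 - 2)^2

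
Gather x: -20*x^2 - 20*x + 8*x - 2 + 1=-20*x^2 - 12*x - 1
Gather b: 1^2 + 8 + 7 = 16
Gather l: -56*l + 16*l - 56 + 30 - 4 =-40*l - 30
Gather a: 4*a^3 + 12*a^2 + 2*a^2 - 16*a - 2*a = 4*a^3 + 14*a^2 - 18*a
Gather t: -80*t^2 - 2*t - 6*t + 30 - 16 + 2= -80*t^2 - 8*t + 16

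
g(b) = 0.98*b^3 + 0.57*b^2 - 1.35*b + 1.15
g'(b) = 2.94*b^2 + 1.14*b - 1.35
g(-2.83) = -12.68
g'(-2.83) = 18.97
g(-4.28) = -59.47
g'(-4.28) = 47.63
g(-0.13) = 1.33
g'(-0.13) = -1.45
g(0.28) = 0.84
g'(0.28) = -0.80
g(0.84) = 1.00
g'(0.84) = 1.68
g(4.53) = 97.83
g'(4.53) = 64.15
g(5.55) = 178.75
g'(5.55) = 95.54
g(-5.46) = -134.00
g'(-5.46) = 80.07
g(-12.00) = -1594.01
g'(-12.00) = 408.33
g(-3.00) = -16.13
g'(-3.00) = 21.69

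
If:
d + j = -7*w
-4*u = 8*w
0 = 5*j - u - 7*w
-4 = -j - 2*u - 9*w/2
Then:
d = -64/3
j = 8/3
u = -16/3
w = 8/3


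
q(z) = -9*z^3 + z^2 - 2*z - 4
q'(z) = -27*z^2 + 2*z - 2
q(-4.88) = 1075.50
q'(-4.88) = -654.75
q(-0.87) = 4.42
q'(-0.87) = -24.18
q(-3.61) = 439.67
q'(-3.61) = -361.09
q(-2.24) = 106.65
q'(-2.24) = -141.96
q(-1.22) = 16.27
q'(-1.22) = -44.63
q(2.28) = -110.03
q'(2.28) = -137.80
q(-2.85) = 218.16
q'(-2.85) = -227.01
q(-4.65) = 931.82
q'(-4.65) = -595.11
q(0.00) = -4.00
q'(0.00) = -2.00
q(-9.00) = 6656.00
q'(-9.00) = -2207.00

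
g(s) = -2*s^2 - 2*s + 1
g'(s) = -4*s - 2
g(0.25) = 0.38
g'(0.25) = -3.00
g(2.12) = -12.23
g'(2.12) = -10.48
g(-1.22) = 0.46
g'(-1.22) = 2.88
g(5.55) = -71.70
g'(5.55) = -24.20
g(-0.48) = 1.50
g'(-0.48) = -0.08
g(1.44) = -6.03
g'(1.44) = -7.76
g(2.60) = -17.72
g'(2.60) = -12.40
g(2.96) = -22.44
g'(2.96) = -13.84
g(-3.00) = -11.00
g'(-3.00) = 10.00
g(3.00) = -23.00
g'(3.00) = -14.00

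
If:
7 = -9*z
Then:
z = -7/9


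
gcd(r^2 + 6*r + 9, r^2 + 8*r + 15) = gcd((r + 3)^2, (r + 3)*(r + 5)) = r + 3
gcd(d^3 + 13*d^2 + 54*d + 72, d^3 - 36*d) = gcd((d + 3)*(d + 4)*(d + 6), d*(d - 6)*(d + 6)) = d + 6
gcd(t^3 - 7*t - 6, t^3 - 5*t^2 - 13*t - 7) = t + 1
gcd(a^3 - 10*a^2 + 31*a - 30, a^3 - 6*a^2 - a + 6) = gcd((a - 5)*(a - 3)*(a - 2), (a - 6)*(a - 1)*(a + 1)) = 1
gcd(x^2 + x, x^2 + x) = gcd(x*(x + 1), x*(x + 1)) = x^2 + x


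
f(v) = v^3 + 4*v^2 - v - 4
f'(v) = 3*v^2 + 8*v - 1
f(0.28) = -3.94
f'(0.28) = 1.48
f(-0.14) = -3.78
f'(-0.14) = -2.06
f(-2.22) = 6.99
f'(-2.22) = -3.97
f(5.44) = 269.92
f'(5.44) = 131.30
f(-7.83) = -230.98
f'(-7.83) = 120.29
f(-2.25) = 7.11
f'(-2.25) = -3.81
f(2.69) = 41.72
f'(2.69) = 42.23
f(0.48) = -3.45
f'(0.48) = 3.53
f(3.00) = 56.00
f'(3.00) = 50.00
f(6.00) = 350.00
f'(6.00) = 155.00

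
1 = 1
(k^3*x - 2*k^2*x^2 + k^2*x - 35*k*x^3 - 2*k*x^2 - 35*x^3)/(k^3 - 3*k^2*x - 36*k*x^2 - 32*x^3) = x*(-k^3 + 2*k^2*x - k^2 + 35*k*x^2 + 2*k*x + 35*x^2)/(-k^3 + 3*k^2*x + 36*k*x^2 + 32*x^3)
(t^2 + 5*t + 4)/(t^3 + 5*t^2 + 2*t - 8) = (t + 1)/(t^2 + t - 2)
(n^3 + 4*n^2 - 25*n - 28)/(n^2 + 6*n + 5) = (n^2 + 3*n - 28)/(n + 5)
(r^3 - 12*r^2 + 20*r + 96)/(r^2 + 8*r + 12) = (r^2 - 14*r + 48)/(r + 6)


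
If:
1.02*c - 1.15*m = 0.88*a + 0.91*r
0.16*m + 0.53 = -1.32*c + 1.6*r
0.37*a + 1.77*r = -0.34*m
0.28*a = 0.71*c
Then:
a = -0.74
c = -0.29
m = 0.22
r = 0.11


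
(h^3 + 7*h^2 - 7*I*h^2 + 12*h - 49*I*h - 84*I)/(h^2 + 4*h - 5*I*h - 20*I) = (h^2 + h*(3 - 7*I) - 21*I)/(h - 5*I)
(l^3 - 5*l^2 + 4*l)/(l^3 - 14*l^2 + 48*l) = (l^2 - 5*l + 4)/(l^2 - 14*l + 48)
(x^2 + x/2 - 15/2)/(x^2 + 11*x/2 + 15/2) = (2*x - 5)/(2*x + 5)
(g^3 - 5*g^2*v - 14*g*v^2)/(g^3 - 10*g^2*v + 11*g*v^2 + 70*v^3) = g/(g - 5*v)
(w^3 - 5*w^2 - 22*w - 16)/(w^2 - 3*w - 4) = (w^2 - 6*w - 16)/(w - 4)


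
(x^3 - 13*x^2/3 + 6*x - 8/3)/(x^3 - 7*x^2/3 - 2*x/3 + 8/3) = (x - 1)/(x + 1)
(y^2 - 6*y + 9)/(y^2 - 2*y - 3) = (y - 3)/(y + 1)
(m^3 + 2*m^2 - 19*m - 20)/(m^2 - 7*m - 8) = (m^2 + m - 20)/(m - 8)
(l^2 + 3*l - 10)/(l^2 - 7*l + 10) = (l + 5)/(l - 5)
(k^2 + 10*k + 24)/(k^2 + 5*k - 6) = (k + 4)/(k - 1)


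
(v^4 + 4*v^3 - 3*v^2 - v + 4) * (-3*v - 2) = -3*v^5 - 14*v^4 + v^3 + 9*v^2 - 10*v - 8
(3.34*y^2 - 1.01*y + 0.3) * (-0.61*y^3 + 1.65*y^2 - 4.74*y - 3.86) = -2.0374*y^5 + 6.1271*y^4 - 17.6811*y^3 - 7.61*y^2 + 2.4766*y - 1.158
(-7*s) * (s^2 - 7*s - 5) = -7*s^3 + 49*s^2 + 35*s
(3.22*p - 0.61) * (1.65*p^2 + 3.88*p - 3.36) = 5.313*p^3 + 11.4871*p^2 - 13.186*p + 2.0496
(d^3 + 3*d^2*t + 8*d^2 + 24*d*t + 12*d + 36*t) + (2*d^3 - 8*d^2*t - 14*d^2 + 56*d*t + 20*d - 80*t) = 3*d^3 - 5*d^2*t - 6*d^2 + 80*d*t + 32*d - 44*t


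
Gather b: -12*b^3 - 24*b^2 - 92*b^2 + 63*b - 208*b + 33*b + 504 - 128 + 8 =-12*b^3 - 116*b^2 - 112*b + 384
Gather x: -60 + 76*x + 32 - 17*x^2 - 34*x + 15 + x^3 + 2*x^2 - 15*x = x^3 - 15*x^2 + 27*x - 13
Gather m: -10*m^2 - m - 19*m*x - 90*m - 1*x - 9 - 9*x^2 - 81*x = -10*m^2 + m*(-19*x - 91) - 9*x^2 - 82*x - 9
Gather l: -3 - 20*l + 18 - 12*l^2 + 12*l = -12*l^2 - 8*l + 15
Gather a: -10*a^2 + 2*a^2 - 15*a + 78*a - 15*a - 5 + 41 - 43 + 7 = -8*a^2 + 48*a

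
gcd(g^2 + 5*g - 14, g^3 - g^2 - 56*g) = g + 7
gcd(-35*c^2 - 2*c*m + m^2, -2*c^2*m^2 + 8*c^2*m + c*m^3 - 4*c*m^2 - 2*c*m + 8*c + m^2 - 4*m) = 1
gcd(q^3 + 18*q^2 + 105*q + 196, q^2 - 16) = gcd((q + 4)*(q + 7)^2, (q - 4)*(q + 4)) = q + 4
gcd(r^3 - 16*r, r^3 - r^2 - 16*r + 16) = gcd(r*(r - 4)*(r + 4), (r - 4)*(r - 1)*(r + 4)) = r^2 - 16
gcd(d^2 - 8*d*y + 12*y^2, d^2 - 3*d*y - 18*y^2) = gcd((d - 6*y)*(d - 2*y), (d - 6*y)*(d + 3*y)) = -d + 6*y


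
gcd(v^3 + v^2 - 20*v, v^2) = v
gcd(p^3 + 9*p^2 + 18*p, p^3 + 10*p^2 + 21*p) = p^2 + 3*p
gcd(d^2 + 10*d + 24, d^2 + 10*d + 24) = d^2 + 10*d + 24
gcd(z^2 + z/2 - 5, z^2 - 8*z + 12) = z - 2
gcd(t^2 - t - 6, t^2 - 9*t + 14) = 1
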